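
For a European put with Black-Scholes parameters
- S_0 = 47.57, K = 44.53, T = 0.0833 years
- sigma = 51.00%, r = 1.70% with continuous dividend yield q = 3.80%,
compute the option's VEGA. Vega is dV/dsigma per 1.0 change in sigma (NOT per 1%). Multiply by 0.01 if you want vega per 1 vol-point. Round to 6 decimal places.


Answer: Vega = 4.793251

Derivation:
d1 = 0.5103646322; d2 = 0.3631697613
phi(d1) = 0.3502267202; exp(-qT) = 0.9968396046; exp(-rT) = 0.9985849022
Vega = S * exp(-qT) * phi(d1) * sqrt(T) = 47.5700 * 0.9968396046 * 0.3502267202 * 0.2886173938 = 4.793251


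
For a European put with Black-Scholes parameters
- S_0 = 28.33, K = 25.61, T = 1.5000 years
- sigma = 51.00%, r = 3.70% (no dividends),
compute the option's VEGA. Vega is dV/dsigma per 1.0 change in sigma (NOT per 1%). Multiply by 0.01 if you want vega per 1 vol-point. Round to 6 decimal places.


d1 = 0.5627637262; d2 = -0.0618561582
phi(d1) = 0.3405170644; exp(-qT) = 1.0000000000; exp(-rT) = 0.9460120237
Vega = S * exp(-qT) * phi(d1) * sqrt(T) = 28.3300 * 1.0000000000 * 0.3405170644 * 1.2247448714 = 11.814928

Answer: Vega = 11.814928


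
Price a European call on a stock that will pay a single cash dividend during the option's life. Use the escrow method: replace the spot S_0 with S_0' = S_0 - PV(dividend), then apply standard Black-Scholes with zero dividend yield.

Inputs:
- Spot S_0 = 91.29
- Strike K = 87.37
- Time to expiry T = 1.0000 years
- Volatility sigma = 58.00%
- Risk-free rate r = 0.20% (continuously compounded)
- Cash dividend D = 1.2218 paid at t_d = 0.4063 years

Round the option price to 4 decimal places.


Answer: Price = 21.6921

Derivation:
PV(D) = D * exp(-r * t_d) = 1.2218 * 0.99918773 = 1.22080757
S_0' = S_0 - PV(D) = 91.2900 - 1.22080757 = 90.06919243
d1 = (ln(S_0'/K) + (r + sigma^2/2)*T) / (sigma*sqrt(T)) = 0.34590725
d2 = d1 - sigma*sqrt(T) = -0.23409275
exp(-rT) = 0.99800200
N(d1) = 0.63529379; N(d2) = 0.40745649
C = S_0' * N(d1) - K * exp(-rT) * N(d2) = 90.06919243 * 0.63529379 - 87.3700 * 0.99800200 * 0.40745649 = 21.6921


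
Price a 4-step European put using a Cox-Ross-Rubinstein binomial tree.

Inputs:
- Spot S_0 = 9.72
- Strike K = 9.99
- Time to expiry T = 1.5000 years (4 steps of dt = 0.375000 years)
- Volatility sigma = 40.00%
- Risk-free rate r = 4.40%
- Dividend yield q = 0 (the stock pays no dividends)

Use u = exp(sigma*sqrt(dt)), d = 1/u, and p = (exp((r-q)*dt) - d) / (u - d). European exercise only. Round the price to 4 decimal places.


dt = T/N = 0.375000
u = exp(sigma*sqrt(dt)) = 1.277556; d = 1/u = 0.782744
p = (exp((r-q)*dt) - d) / (u - d) = 0.472690
Discount per step: exp(-r*dt) = 0.983635
Stock lattice S(k, i) with i counting down-moves:
  k=0: S(0,0) = 9.7200
  k=1: S(1,0) = 12.4178; S(1,1) = 7.6083
  k=2: S(2,0) = 15.8645; S(2,1) = 9.7200; S(2,2) = 5.9553
  k=3: S(3,0) = 20.2678; S(3,1) = 12.4178; S(3,2) = 7.6083; S(3,3) = 4.6615
  k=4: S(4,0) = 25.8932; S(4,1) = 15.8645; S(4,2) = 9.7200; S(4,3) = 5.9553; S(4,4) = 3.6488
Terminal payoffs V(N, i) = max(K - S_T, 0):
  V(4,0) = 0.000000; V(4,1) = 0.000000; V(4,2) = 0.270000; V(4,3) = 4.034664; V(4,4) = 6.341231
Backward induction: V(k, i) = exp(-r*dt) * [p * V(k+1, i) + (1-p) * V(k+1, i+1)].
  V(3,0) = exp(-r*dt) * [p*0.000000 + (1-p)*0.000000] = 0.000000
  V(3,1) = exp(-r*dt) * [p*0.000000 + (1-p)*0.270000] = 0.140044
  V(3,2) = exp(-r*dt) * [p*0.270000 + (1-p)*4.034664] = 2.218241
  V(3,3) = exp(-r*dt) * [p*4.034664 + (1-p)*6.341231] = 5.165011
  V(2,0) = exp(-r*dt) * [p*0.000000 + (1-p)*0.140044] = 0.072638
  V(2,1) = exp(-r*dt) * [p*0.140044 + (1-p)*2.218241] = 1.215674
  V(2,2) = exp(-r*dt) * [p*2.218241 + (1-p)*5.165011] = 3.710374
  V(1,0) = exp(-r*dt) * [p*0.072638 + (1-p)*1.215674] = 0.664320
  V(1,1) = exp(-r*dt) * [p*1.215674 + (1-p)*3.710374] = 2.489733
  V(0,0) = exp(-r*dt) * [p*0.664320 + (1-p)*2.489733] = 1.600256

Answer: Price = V(0,0) = 1.6003


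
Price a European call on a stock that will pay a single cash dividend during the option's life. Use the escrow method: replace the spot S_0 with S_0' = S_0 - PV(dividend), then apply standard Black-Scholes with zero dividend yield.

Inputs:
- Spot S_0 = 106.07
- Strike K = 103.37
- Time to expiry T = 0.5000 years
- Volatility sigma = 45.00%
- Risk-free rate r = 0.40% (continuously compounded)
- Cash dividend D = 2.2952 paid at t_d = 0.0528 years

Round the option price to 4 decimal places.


PV(D) = D * exp(-r * t_d) = 2.2952 * 0.99978882 = 2.29471530
S_0' = S_0 - PV(D) = 106.0700 - 2.29471530 = 103.77528470
d1 = (ln(S_0'/K) + (r + sigma^2/2)*T) / (sigma*sqrt(T)) = 0.17768196
d2 = d1 - sigma*sqrt(T) = -0.14051609
exp(-rT) = 0.99800200
N(d1) = 0.57051362; N(d2) = 0.44412612
C = S_0' * N(d1) - K * exp(-rT) * N(d2) = 103.77528470 * 0.57051362 - 103.3700 * 0.99800200 * 0.44412612 = 13.3876

Answer: Price = 13.3876


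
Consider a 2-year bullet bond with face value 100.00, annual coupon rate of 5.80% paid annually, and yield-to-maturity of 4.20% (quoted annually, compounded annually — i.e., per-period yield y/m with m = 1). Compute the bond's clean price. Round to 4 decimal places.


Answer: Price = 103.0091

Derivation:
Coupon per period c = face * coupon_rate / m = 5.800000
Periods per year m = 1; per-period yield y/m = 0.042000
Number of cashflows N = 2
Cashflows (t years, CF_t, discount factor 1/(1+y/m)^(m*t), PV):
  t = 1.0000: CF_t = 5.800000, DF = 0.959693, PV = 5.566219
  t = 2.0000: CF_t = 105.800000, DF = 0.921010, PV = 97.442907
Price P = sum_t PV_t = 103.009125


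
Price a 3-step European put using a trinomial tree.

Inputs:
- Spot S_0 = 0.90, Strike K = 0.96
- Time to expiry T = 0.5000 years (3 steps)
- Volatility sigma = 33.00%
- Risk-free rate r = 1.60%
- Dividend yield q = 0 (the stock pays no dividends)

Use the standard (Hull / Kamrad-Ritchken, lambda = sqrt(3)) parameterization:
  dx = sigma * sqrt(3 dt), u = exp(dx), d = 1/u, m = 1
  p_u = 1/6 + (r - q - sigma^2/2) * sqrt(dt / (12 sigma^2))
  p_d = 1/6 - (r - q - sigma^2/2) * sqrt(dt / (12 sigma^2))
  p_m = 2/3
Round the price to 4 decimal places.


Answer: Price = V(0,0) = 0.1154

Derivation:
dt = T/N = 0.166667; dx = sigma*sqrt(3*dt) = 0.233345
u = exp(dx) = 1.262817; d = 1/u = 0.791880
p_u = 0.152935, p_m = 0.666667, p_d = 0.180398
Discount per step: exp(-r*dt) = 0.997337
Stock lattice S(k, j) with j the centered position index:
  k=0: S(0,+0) = 0.9000
  k=1: S(1,-1) = 0.7127; S(1,+0) = 0.9000; S(1,+1) = 1.1365
  k=2: S(2,-2) = 0.5644; S(2,-1) = 0.7127; S(2,+0) = 0.9000; S(2,+1) = 1.1365; S(2,+2) = 1.4352
  k=3: S(3,-3) = 0.4469; S(3,-2) = 0.5644; S(3,-1) = 0.7127; S(3,+0) = 0.9000; S(3,+1) = 1.1365; S(3,+2) = 1.4352; S(3,+3) = 1.8124
Terminal payoffs V(N, j) = max(K - S_T, 0):
  V(3,-3) = 0.513089; V(3,-2) = 0.395633; V(3,-1) = 0.247308; V(3,+0) = 0.060000; V(3,+1) = 0.000000; V(3,+2) = 0.000000; V(3,+3) = 0.000000
Backward induction: V(k, j) = exp(-r*dt) * [p_u * V(k+1, j+1) + p_m * V(k+1, j) + p_d * V(k+1, j-1)]
  V(2,-2) = exp(-r*dt) * [p_u*0.247308 + p_m*0.395633 + p_d*0.513089] = 0.393088
  V(2,-1) = exp(-r*dt) * [p_u*0.060000 + p_m*0.247308 + p_d*0.395633] = 0.244766
  V(2,+0) = exp(-r*dt) * [p_u*0.000000 + p_m*0.060000 + p_d*0.247308] = 0.084389
  V(2,+1) = exp(-r*dt) * [p_u*0.000000 + p_m*0.000000 + p_d*0.060000] = 0.010795
  V(2,+2) = exp(-r*dt) * [p_u*0.000000 + p_m*0.000000 + p_d*0.000000] = 0.000000
  V(1,-1) = exp(-r*dt) * [p_u*0.084389 + p_m*0.244766 + p_d*0.393088] = 0.246338
  V(1,+0) = exp(-r*dt) * [p_u*0.010795 + p_m*0.084389 + p_d*0.244766] = 0.101793
  V(1,+1) = exp(-r*dt) * [p_u*0.000000 + p_m*0.010795 + p_d*0.084389] = 0.022361
  V(0,+0) = exp(-r*dt) * [p_u*0.022361 + p_m*0.101793 + p_d*0.246338] = 0.115413


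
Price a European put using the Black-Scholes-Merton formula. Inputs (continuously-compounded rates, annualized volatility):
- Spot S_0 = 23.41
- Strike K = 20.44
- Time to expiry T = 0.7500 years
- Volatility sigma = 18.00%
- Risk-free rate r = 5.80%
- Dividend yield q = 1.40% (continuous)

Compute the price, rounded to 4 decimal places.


d1 = (ln(S/K) + (r - q + 0.5*sigma^2) * T) / (sigma * sqrt(T)) = 1.15995774
d2 = d1 - sigma * sqrt(T) = 1.00407316
exp(-rT) = 0.95743255; exp(-qT) = 0.98955493
P = K * exp(-rT) * N(-d2) - S_0 * exp(-qT) * N(-d1)
N(-d1) = 0.12303301; N(-d2) = 0.15767167
P = 20.4400 * 0.95743255 * 0.15767167 - 23.4100 * 0.98955493 * 0.12303301 = 0.2355

Answer: Price = 0.2355


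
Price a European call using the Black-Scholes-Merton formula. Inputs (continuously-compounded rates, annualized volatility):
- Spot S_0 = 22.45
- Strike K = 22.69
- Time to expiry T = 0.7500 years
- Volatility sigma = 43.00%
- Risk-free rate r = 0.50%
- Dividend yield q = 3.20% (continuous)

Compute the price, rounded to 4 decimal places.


d1 = (ln(S/K) + (r - q + 0.5*sigma^2) * T) / (sigma * sqrt(T)) = 0.10326196
d2 = d1 - sigma * sqrt(T) = -0.26912897
exp(-rT) = 0.99625702; exp(-qT) = 0.97628571
C = S_0 * exp(-qT) * N(d1) - K * exp(-rT) * N(d2)
N(d1) = 0.54112247; N(d2) = 0.39391522
C = 22.4500 * 0.97628571 * 0.54112247 - 22.6900 * 0.99625702 * 0.39391522 = 2.9556

Answer: Price = 2.9556


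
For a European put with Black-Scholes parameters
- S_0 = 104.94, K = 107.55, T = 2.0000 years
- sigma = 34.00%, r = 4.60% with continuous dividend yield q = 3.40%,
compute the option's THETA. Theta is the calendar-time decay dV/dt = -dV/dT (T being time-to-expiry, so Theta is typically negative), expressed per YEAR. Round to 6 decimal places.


Answer: Theta = -3.233645

Derivation:
d1 = 0.2392368984; d2 = -0.2415957128
phi(d1) = 0.3876874986; exp(-qT) = 0.9342604736; exp(-rT) = 0.9121051495
Theta = -S*exp(-qT)*phi(d1)*sigma/(2*sqrt(T)) + r*K*exp(-rT)*N(-d2) - q*S*exp(-qT)*N(-d1)
N(-d1) = 0.4054609462; N(-d2) = 0.5954532778; sqrt(T) = 1.4142135624
Term 1 = -104.9400 * 0.9342604736 * 0.3876874986 * 0.3400 / (2 * 1.4142135624) = -4.5690378480
Term 2 = 0.0460 * 107.5500 * 0.9121051495 * 0.5954532778 = 2.6869577916
Term 3 = -0.0340 * 104.9400 * 0.9342604736 * 0.4054609462 = -1.3515651397
Theta = -4.5690378480 + (2.6869577916) + (-1.3515651397) = -3.233645


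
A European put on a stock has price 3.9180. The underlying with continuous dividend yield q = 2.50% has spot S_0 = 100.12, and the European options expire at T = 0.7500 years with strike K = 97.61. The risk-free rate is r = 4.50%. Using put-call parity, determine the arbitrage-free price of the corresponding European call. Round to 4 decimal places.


Answer: Call price = 7.8076

Derivation:
Put-call parity: C - P = S_0 * exp(-qT) - K * exp(-rT).
S_0 * exp(-qT) = 100.1200 * 0.98142469 = 98.26023974
K * exp(-rT) = 97.6100 * 0.96681318 = 94.37063428
C = P + S*exp(-qT) - K*exp(-rT)
C = 3.9180 + 98.26023974 - 94.37063428 = 7.8076


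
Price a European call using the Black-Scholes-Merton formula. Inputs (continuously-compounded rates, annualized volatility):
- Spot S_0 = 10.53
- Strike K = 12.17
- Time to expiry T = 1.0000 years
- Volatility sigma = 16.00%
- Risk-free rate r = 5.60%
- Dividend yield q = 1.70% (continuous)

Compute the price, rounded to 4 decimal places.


Answer: Price = 0.2660

Derivation:
d1 = (ln(S/K) + (r - q + 0.5*sigma^2) * T) / (sigma * sqrt(T)) = -0.58090988
d2 = d1 - sigma * sqrt(T) = -0.74090988
exp(-rT) = 0.94553914; exp(-qT) = 0.98314368
C = S_0 * exp(-qT) * N(d1) - K * exp(-rT) * N(d2)
N(d1) = 0.28065060; N(d2) = 0.22937404
C = 10.5300 * 0.98314368 * 0.28065060 - 12.1700 * 0.94553914 * 0.22937404 = 0.2660


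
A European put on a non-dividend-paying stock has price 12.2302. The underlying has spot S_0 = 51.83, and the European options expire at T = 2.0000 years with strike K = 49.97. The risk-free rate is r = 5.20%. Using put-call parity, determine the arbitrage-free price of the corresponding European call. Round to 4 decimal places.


Answer: Call price = 19.0260

Derivation:
Put-call parity: C - P = S_0 * exp(-qT) - K * exp(-rT).
S_0 * exp(-qT) = 51.8300 * 1.00000000 = 51.83000000
K * exp(-rT) = 49.9700 * 0.90122530 = 45.03422811
C = P + S*exp(-qT) - K*exp(-rT)
C = 12.2302 + 51.83000000 - 45.03422811 = 19.0260


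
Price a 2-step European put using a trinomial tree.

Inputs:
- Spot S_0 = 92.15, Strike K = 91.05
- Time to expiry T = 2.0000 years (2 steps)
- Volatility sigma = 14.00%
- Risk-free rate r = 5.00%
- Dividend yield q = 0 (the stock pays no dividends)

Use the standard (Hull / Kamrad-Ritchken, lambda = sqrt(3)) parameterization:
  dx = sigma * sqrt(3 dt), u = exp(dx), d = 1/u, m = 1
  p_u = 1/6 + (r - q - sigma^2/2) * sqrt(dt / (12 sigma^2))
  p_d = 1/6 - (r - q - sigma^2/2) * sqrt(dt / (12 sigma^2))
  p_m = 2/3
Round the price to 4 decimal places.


dt = T/N = 1.000000; dx = sigma*sqrt(3*dt) = 0.242487
u = exp(dx) = 1.274415; d = 1/u = 0.784674
p_u = 0.249558, p_m = 0.666667, p_d = 0.083776
Discount per step: exp(-r*dt) = 0.951229
Stock lattice S(k, j) with j the centered position index:
  k=0: S(0,+0) = 92.1500
  k=1: S(1,-1) = 72.3077; S(1,+0) = 92.1500; S(1,+1) = 117.4373
  k=2: S(2,-2) = 56.7380; S(2,-1) = 72.3077; S(2,+0) = 92.1500; S(2,+1) = 117.4373; S(2,+2) = 149.6639
Terminal payoffs V(N, j) = max(K - S_T, 0):
  V(2,-2) = 34.312041; V(2,-1) = 18.742304; V(2,+0) = 0.000000; V(2,+1) = 0.000000; V(2,+2) = 0.000000
Backward induction: V(k, j) = exp(-r*dt) * [p_u * V(k+1, j+1) + p_m * V(k+1, j) + p_d * V(k+1, j-1)]
  V(1,-1) = exp(-r*dt) * [p_u*0.000000 + p_m*18.742304 + p_d*34.312041] = 14.619810
  V(1,+0) = exp(-r*dt) * [p_u*0.000000 + p_m*0.000000 + p_d*18.742304] = 1.493572
  V(1,+1) = exp(-r*dt) * [p_u*0.000000 + p_m*0.000000 + p_d*0.000000] = 0.000000
  V(0,+0) = exp(-r*dt) * [p_u*0.000000 + p_m*1.493572 + p_d*14.619810] = 2.112204

Answer: Price = V(0,0) = 2.1122


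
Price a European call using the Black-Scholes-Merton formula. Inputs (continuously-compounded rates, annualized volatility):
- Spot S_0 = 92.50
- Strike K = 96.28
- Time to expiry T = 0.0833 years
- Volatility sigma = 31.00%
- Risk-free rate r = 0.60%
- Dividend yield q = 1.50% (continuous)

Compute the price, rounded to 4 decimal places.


d1 = (ln(S/K) + (r - q + 0.5*sigma^2) * T) / (sigma * sqrt(T)) = -0.41129463
d2 = d1 - sigma * sqrt(T) = -0.50076603
exp(-rT) = 0.99950032; exp(-qT) = 0.99875128
C = S_0 * exp(-qT) * N(d1) - K * exp(-rT) * N(d2)
N(d1) = 0.34042825; N(d2) = 0.30826790
C = 92.5000 * 0.99875128 * 0.34042825 - 96.2800 * 0.99950032 * 0.30826790 = 1.7851

Answer: Price = 1.7851


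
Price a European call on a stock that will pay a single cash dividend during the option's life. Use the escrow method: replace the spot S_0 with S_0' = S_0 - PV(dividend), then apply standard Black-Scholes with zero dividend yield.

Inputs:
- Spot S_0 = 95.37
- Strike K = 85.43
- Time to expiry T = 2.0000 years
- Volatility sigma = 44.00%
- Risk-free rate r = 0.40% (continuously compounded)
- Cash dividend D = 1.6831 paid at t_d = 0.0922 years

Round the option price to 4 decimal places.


Answer: Price = 26.5379

Derivation:
PV(D) = D * exp(-r * t_d) = 1.6831 * 0.99963127 = 1.68247939
S_0' = S_0 - PV(D) = 95.3700 - 1.68247939 = 93.68752061
d1 = (ln(S_0'/K) + (r + sigma^2/2)*T) / (sigma*sqrt(T)) = 0.47226323
d2 = d1 - sigma*sqrt(T) = -0.14999074
exp(-rT) = 0.99203191
N(d1) = 0.68163054; N(d2) = 0.44038596
C = S_0' * N(d1) - K * exp(-rT) * N(d2) = 93.68752061 * 0.68163054 - 85.4300 * 0.99203191 * 0.44038596 = 26.5379


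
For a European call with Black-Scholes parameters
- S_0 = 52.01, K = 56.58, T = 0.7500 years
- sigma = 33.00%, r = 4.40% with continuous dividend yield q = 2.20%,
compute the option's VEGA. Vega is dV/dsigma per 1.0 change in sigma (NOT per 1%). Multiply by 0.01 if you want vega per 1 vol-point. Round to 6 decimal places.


d1 = -0.0940628089; d2 = -0.3798511922
phi(d1) = 0.3971812953; exp(-qT) = 0.9836353794; exp(-rT) = 0.9675385596
Vega = S * exp(-qT) * phi(d1) * sqrt(T) = 52.0100 * 0.9836353794 * 0.3971812953 * 0.8660254038 = 17.597072

Answer: Vega = 17.597072


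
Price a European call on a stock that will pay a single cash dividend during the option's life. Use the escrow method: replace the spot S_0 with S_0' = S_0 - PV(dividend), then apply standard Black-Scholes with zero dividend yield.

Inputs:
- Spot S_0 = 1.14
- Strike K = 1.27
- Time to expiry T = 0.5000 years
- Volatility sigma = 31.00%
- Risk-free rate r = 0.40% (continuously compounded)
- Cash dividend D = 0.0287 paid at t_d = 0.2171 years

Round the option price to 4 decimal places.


PV(D) = D * exp(-r * t_d) = 0.0287 * 0.99913198 = 0.02867509
S_0' = S_0 - PV(D) = 1.1400 - 0.02867509 = 1.11132491
d1 = (ln(S_0'/K) + (r + sigma^2/2)*T) / (sigma*sqrt(T)) = -0.49013441
d2 = d1 - sigma*sqrt(T) = -0.70933751
exp(-rT) = 0.99800200
N(d1) = 0.31201940; N(d2) = 0.23905753
C = S_0' * N(d1) - K * exp(-rT) * N(d2) = 1.11132491 * 0.31201940 - 1.2700 * 0.99800200 * 0.23905753 = 0.0438

Answer: Price = 0.0438


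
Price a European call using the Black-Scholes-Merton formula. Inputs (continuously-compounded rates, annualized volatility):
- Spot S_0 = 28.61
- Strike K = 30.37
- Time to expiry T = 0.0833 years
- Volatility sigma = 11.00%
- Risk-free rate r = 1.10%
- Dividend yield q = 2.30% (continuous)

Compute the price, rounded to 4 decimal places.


d1 = (ln(S/K) + (r - q + 0.5*sigma^2) * T) / (sigma * sqrt(T)) = -1.89601774
d2 = d1 - sigma * sqrt(T) = -1.92776566
exp(-rT) = 0.99908412; exp(-qT) = 0.99808593
C = S_0 * exp(-qT) * N(d1) - K * exp(-rT) * N(d2)
N(d1) = 0.02897885; N(d2) = 0.02694214
C = 28.6100 * 0.99808593 * 0.02897885 - 30.3700 * 0.99908412 * 0.02694214 = 0.0100

Answer: Price = 0.0100


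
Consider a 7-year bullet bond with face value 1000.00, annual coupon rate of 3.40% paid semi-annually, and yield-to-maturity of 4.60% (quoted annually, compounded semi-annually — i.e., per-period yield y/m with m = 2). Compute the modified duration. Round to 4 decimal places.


Answer: Modified duration = 6.1142

Derivation:
Coupon per period c = face * coupon_rate / m = 17.000000
Periods per year m = 2; per-period yield y/m = 0.023000
Number of cashflows N = 14
Cashflows (t years, CF_t, discount factor 1/(1+y/m)^(m*t), PV):
  t = 0.5000: CF_t = 17.000000, DF = 0.977517, PV = 16.617791
  t = 1.0000: CF_t = 17.000000, DF = 0.955540, PV = 16.244175
  t = 1.5000: CF_t = 17.000000, DF = 0.934056, PV = 15.878959
  t = 2.0000: CF_t = 17.000000, DF = 0.913056, PV = 15.521954
  t = 2.5000: CF_t = 17.000000, DF = 0.892528, PV = 15.172975
  t = 3.0000: CF_t = 17.000000, DF = 0.872461, PV = 14.831843
  t = 3.5000: CF_t = 17.000000, DF = 0.852846, PV = 14.498380
  t = 4.0000: CF_t = 17.000000, DF = 0.833671, PV = 14.172415
  t = 4.5000: CF_t = 17.000000, DF = 0.814928, PV = 13.853778
  t = 5.0000: CF_t = 17.000000, DF = 0.796606, PV = 13.542305
  t = 5.5000: CF_t = 17.000000, DF = 0.778696, PV = 13.237835
  t = 6.0000: CF_t = 17.000000, DF = 0.761189, PV = 12.940210
  t = 6.5000: CF_t = 17.000000, DF = 0.744075, PV = 12.649276
  t = 7.0000: CF_t = 1017.000000, DF = 0.727346, PV = 739.711007
Price P = sum_t PV_t = 928.872902
First compute Macaulay numerator sum_t t * PV_t:
  t * PV_t at t = 0.5000: 8.308895
  t * PV_t at t = 1.0000: 16.244175
  t * PV_t at t = 1.5000: 23.818438
  t * PV_t at t = 2.0000: 31.043908
  t * PV_t at t = 2.5000: 37.932438
  t * PV_t at t = 3.0000: 44.495529
  t * PV_t at t = 3.5000: 50.744331
  t * PV_t at t = 4.0000: 56.689659
  t * PV_t at t = 4.5000: 62.342000
  t * PV_t at t = 5.0000: 67.711524
  t * PV_t at t = 5.5000: 72.808090
  t * PV_t at t = 6.0000: 77.641259
  t * PV_t at t = 6.5000: 82.220297
  t * PV_t at t = 7.0000: 5177.977047
Macaulay duration D = 5809.977590 / 928.872902 = 6.254868
Modified duration = D / (1 + y/m) = 6.254868 / (1 + 0.023000) = 6.114241


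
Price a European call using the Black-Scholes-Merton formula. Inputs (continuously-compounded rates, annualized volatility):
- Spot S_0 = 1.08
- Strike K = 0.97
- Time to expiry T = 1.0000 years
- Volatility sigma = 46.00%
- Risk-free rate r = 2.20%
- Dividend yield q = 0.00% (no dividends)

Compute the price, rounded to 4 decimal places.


Answer: Price = 0.2572

Derivation:
d1 = (ln(S/K) + (r - q + 0.5*sigma^2) * T) / (sigma * sqrt(T)) = 0.51134837
d2 = d1 - sigma * sqrt(T) = 0.05134837
exp(-rT) = 0.97824024; exp(-qT) = 1.00000000
C = S_0 * exp(-qT) * N(d1) - K * exp(-rT) * N(d2)
N(d1) = 0.69544643; N(d2) = 0.52047604
C = 1.0800 * 1.00000000 * 0.69544643 - 0.9700 * 0.97824024 * 0.52047604 = 0.2572


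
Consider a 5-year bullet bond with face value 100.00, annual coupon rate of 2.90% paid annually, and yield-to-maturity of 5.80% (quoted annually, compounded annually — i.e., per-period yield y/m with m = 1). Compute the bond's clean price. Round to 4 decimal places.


Coupon per period c = face * coupon_rate / m = 2.900000
Periods per year m = 1; per-period yield y/m = 0.058000
Number of cashflows N = 5
Cashflows (t years, CF_t, discount factor 1/(1+y/m)^(m*t), PV):
  t = 1.0000: CF_t = 2.900000, DF = 0.945180, PV = 2.741021
  t = 2.0000: CF_t = 2.900000, DF = 0.893364, PV = 2.590757
  t = 3.0000: CF_t = 2.900000, DF = 0.844390, PV = 2.448731
  t = 4.0000: CF_t = 2.900000, DF = 0.798100, PV = 2.314490
  t = 5.0000: CF_t = 102.900000, DF = 0.754348, PV = 77.622395
Price P = sum_t PV_t = 87.717393

Answer: Price = 87.7174


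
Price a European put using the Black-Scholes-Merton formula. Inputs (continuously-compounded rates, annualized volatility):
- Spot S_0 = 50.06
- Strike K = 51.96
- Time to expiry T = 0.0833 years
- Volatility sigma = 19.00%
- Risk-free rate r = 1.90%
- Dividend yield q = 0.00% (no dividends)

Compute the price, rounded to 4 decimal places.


Answer: Price = 2.2516

Derivation:
d1 = (ln(S/K) + (r - q + 0.5*sigma^2) * T) / (sigma * sqrt(T)) = -0.62303647
d2 = d1 - sigma * sqrt(T) = -0.67787377
exp(-rT) = 0.99841855; exp(-qT) = 1.00000000
P = K * exp(-rT) * N(-d2) - S_0 * exp(-qT) * N(-d1)
N(-d1) = 0.73336972; N(-d2) = 0.75107414
P = 51.9600 * 0.99841855 * 0.75107414 - 50.0600 * 1.00000000 * 0.73336972 = 2.2516


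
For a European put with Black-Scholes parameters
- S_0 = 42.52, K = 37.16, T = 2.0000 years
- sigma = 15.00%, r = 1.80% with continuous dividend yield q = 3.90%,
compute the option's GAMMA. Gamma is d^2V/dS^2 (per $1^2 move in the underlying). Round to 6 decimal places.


Answer: Gamma = 0.035298

Derivation:
d1 = 0.5432542986; d2 = 0.3311222642
phi(d1) = 0.3442107549; exp(-qT) = 0.9249644265; exp(-rT) = 0.9646402935
Gamma = exp(-qT) * phi(d1) / (S * sigma * sqrt(T)) = 0.9249644265 * 0.3442107549 / (42.5200 * 0.1500 * 1.4142135624) = 0.035298


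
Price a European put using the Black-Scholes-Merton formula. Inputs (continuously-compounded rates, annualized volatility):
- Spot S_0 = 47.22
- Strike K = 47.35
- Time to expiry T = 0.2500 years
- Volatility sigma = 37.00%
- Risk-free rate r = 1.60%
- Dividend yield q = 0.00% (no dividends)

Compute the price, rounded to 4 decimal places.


Answer: Price = 3.4485

Derivation:
d1 = (ln(S/K) + (r - q + 0.5*sigma^2) * T) / (sigma * sqrt(T)) = 0.09926061
d2 = d1 - sigma * sqrt(T) = -0.08573939
exp(-rT) = 0.99600799; exp(-qT) = 1.00000000
P = K * exp(-rT) * N(-d2) - S_0 * exp(-qT) * N(-d1)
N(-d1) = 0.46046568; N(-d2) = 0.53416321
P = 47.3500 * 0.99600799 * 0.53416321 - 47.2200 * 1.00000000 * 0.46046568 = 3.4485


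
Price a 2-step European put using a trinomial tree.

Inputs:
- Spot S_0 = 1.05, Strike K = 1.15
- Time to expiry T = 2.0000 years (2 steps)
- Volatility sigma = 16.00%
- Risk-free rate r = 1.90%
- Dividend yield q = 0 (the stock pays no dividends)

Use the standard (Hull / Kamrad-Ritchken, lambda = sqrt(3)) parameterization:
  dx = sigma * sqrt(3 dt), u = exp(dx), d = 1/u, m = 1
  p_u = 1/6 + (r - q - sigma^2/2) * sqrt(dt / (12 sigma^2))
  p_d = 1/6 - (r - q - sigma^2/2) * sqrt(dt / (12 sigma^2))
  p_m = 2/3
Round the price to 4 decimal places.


dt = T/N = 1.000000; dx = sigma*sqrt(3*dt) = 0.277128
u = exp(dx) = 1.319335; d = 1/u = 0.757957
p_u = 0.177853, p_m = 0.666667, p_d = 0.155481
Discount per step: exp(-r*dt) = 0.981179
Stock lattice S(k, j) with j the centered position index:
  k=0: S(0,+0) = 1.0500
  k=1: S(1,-1) = 0.7959; S(1,+0) = 1.0500; S(1,+1) = 1.3853
  k=2: S(2,-2) = 0.6032; S(2,-1) = 0.7959; S(2,+0) = 1.0500; S(2,+1) = 1.3853; S(2,+2) = 1.8277
Terminal payoffs V(N, j) = max(K - S_T, 0):
  V(2,-2) = 0.546776; V(2,-1) = 0.354145; V(2,+0) = 0.100000; V(2,+1) = 0.000000; V(2,+2) = 0.000000
Backward induction: V(k, j) = exp(-r*dt) * [p_u * V(k+1, j+1) + p_m * V(k+1, j) + p_d * V(k+1, j-1)]
  V(1,-1) = exp(-r*dt) * [p_u*0.100000 + p_m*0.354145 + p_d*0.546776] = 0.332517
  V(1,+0) = exp(-r*dt) * [p_u*0.000000 + p_m*0.100000 + p_d*0.354145] = 0.119438
  V(1,+1) = exp(-r*dt) * [p_u*0.000000 + p_m*0.000000 + p_d*0.100000] = 0.015255
  V(0,+0) = exp(-r*dt) * [p_u*0.015255 + p_m*0.119438 + p_d*0.332517] = 0.131516

Answer: Price = V(0,0) = 0.1315


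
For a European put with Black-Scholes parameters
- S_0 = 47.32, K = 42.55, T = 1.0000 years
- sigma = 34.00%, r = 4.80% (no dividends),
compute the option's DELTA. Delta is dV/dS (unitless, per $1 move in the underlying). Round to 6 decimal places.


Answer: Delta = -0.266417

Derivation:
d1 = 0.6236858356; d2 = 0.2836858356
phi(d1) = 0.3284303316; exp(-qT) = 1.0000000000; exp(-rT) = 0.9531337871
N(-d1) = 0.2664169636
Delta = -exp(-qT) * N(-d1) = -1.0000000000 * 0.2664169636 = -0.266417


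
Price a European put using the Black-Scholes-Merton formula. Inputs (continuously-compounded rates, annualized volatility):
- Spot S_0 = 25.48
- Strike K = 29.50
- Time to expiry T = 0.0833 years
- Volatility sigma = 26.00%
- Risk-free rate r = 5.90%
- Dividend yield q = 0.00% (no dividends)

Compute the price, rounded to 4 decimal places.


d1 = (ln(S/K) + (r - q + 0.5*sigma^2) * T) / (sigma * sqrt(T)) = -1.84921677
d2 = d1 - sigma * sqrt(T) = -1.92425730
exp(-rT) = 0.99509736; exp(-qT) = 1.00000000
P = K * exp(-rT) * N(-d2) - S_0 * exp(-qT) * N(-d1)
N(-d1) = 0.96778674; N(-d2) = 0.97283883
P = 29.5000 * 0.99509736 * 0.97283883 - 25.4800 * 1.00000000 * 0.96778674 = 3.8988

Answer: Price = 3.8988


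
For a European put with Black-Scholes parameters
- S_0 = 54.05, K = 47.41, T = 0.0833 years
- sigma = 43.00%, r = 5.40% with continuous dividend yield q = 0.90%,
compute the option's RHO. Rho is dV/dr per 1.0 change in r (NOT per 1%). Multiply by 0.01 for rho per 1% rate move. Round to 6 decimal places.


Answer: Rho = -0.600903

Derivation:
d1 = 1.1484259433; d2 = 1.0243204640
phi(d1) = 0.2063091294; exp(-qT) = 0.9992505810; exp(-rT) = 0.9955119017
N(-d2) = 0.1528419676
Rho = -K*T*exp(-rT)*N(-d2) = -47.4100 * 0.0833 * 0.9955119017 * 0.1528419676 = -0.600903


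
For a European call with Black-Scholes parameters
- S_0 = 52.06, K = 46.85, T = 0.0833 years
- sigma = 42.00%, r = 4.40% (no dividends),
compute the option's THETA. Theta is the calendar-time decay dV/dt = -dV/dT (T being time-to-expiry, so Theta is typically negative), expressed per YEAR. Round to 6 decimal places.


Answer: Theta = -11.167343

Derivation:
d1 = 0.9607228032; d2 = 0.8395034978
phi(d1) = 0.2514697222; exp(-qT) = 1.0000000000; exp(-rT) = 0.9963415086
Theta = -S*exp(-qT)*phi(d1)*sigma/(2*sqrt(T)) - r*K*exp(-rT)*N(d2) + q*S*exp(-qT)*N(d1)
N(d1) = 0.8316542188; N(d2) = 0.7994065864; sqrt(T) = 0.2886173938
Term 1 = -52.0600 * 1.0000000000 * 0.2514697222 * 0.4200 / (2 * 0.2886173938) = -9.5254754009
Term 2 = -0.0440 * 46.8500 * 0.9963415086 * 0.7994065864 = -1.6418679212
Term 3 = 0 (no dividend yield, q = 0)
Theta = -9.5254754009 + (-1.6418679212) + (0.0000000000) = -11.167343


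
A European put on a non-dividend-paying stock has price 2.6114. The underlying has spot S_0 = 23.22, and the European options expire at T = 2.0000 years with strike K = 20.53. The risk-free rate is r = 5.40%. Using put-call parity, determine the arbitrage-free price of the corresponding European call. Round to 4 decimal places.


Answer: Call price = 7.4031

Derivation:
Put-call parity: C - P = S_0 * exp(-qT) - K * exp(-rT).
S_0 * exp(-qT) = 23.2200 * 1.00000000 = 23.22000000
K * exp(-rT) = 20.5300 * 0.89762760 = 18.42829455
C = P + S*exp(-qT) - K*exp(-rT)
C = 2.6114 + 23.22000000 - 18.42829455 = 7.4031


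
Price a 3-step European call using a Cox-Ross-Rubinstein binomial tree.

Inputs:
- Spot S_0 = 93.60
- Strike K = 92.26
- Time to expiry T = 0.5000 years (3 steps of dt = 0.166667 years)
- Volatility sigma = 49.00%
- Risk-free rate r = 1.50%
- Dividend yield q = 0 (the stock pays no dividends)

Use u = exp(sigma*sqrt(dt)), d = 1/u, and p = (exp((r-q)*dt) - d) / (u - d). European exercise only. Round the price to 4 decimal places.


dt = T/N = 0.166667
u = exp(sigma*sqrt(dt)) = 1.221454; d = 1/u = 0.818697
p = (exp((r-q)*dt) - d) / (u - d) = 0.456371
Discount per step: exp(-r*dt) = 0.997503
Stock lattice S(k, i) with i counting down-moves:
  k=0: S(0,0) = 93.6000
  k=1: S(1,0) = 114.3281; S(1,1) = 76.6300
  k=2: S(2,0) = 139.6464; S(2,1) = 93.6000; S(2,2) = 62.7367
  k=3: S(3,0) = 170.5716; S(3,1) = 114.3281; S(3,2) = 76.6300; S(3,3) = 51.3623
Terminal payoffs V(N, i) = max(S_T - K, 0):
  V(3,0) = 78.311638; V(3,1) = 22.068061; V(3,2) = 0.000000; V(3,3) = 0.000000
Backward induction: V(k, i) = exp(-r*dt) * [p * V(k+1, i) + (1-p) * V(k+1, i+1)].
  V(2,0) = exp(-r*dt) * [p*78.311638 + (1-p)*22.068061] = 47.616789
  V(2,1) = exp(-r*dt) * [p*22.068061 + (1-p)*0.000000] = 10.046069
  V(2,2) = exp(-r*dt) * [p*0.000000 + (1-p)*0.000000] = 0.000000
  V(1,0) = exp(-r*dt) * [p*47.616789 + (1-p)*10.046069] = 27.124348
  V(1,1) = exp(-r*dt) * [p*10.046069 + (1-p)*0.000000] = 4.573284
  V(0,0) = exp(-r*dt) * [p*27.124348 + (1-p)*4.573284] = 14.827812

Answer: Price = V(0,0) = 14.8278


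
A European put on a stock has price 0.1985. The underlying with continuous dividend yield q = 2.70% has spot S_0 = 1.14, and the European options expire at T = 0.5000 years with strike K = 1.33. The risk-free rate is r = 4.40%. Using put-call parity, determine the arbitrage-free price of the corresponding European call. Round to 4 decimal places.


Put-call parity: C - P = S_0 * exp(-qT) - K * exp(-rT).
S_0 * exp(-qT) = 1.1400 * 0.98659072 = 1.12471342
K * exp(-rT) = 1.3300 * 0.97824024 = 1.30105951
C = P + S*exp(-qT) - K*exp(-rT)
C = 0.1985 + 1.12471342 - 1.30105951 = 0.0222

Answer: Call price = 0.0222


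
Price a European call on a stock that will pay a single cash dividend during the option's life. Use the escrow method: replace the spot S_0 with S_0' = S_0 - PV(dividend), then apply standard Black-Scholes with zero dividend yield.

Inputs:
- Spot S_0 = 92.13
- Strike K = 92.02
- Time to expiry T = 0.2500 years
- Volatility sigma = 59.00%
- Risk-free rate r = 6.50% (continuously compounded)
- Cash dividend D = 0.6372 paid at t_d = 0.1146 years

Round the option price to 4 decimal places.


PV(D) = D * exp(-r * t_d) = 0.6372 * 0.99257868 = 0.63247113
S_0' = S_0 - PV(D) = 92.1300 - 0.63247113 = 91.49752887
d1 = (ln(S_0'/K) + (r + sigma^2/2)*T) / (sigma*sqrt(T)) = 0.18328312
d2 = d1 - sigma*sqrt(T) = -0.11171688
exp(-rT) = 0.98388132
N(d1) = 0.57271206; N(d2) = 0.45552395
C = S_0' * N(d1) - K * exp(-rT) * N(d2) = 91.49752887 * 0.57271206 - 92.0200 * 0.98388132 * 0.45552395 = 11.1601

Answer: Price = 11.1601


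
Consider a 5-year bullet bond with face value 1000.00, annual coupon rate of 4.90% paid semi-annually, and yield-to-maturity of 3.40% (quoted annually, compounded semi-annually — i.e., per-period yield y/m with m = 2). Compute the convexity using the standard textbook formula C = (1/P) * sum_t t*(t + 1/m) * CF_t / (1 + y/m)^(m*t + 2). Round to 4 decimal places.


Coupon per period c = face * coupon_rate / m = 24.500000
Periods per year m = 2; per-period yield y/m = 0.017000
Number of cashflows N = 10
Cashflows (t years, CF_t, discount factor 1/(1+y/m)^(m*t), PV):
  t = 0.5000: CF_t = 24.500000, DF = 0.983284, PV = 24.090462
  t = 1.0000: CF_t = 24.500000, DF = 0.966848, PV = 23.687770
  t = 1.5000: CF_t = 24.500000, DF = 0.950686, PV = 23.291809
  t = 2.0000: CF_t = 24.500000, DF = 0.934795, PV = 22.902467
  t = 2.5000: CF_t = 24.500000, DF = 0.919169, PV = 22.519634
  t = 3.0000: CF_t = 24.500000, DF = 0.903804, PV = 22.143199
  t = 3.5000: CF_t = 24.500000, DF = 0.888696, PV = 21.773057
  t = 4.0000: CF_t = 24.500000, DF = 0.873841, PV = 21.409102
  t = 4.5000: CF_t = 24.500000, DF = 0.859234, PV = 21.051232
  t = 5.0000: CF_t = 1024.500000, DF = 0.844871, PV = 865.570474
Price P = sum_t PV_t = 1068.439207
Convexity numerator sum_t t*(t + 1/m) * CF_t / (1+y/m)^(m*t + 2):
  t = 0.5000: term = 11.645905
  t = 1.0000: term = 34.353701
  t = 1.5000: term = 67.558901
  t = 2.0000: term = 110.715996
  t = 2.5000: term = 163.297929
  t = 3.0000: term = 224.795576
  t = 3.5000: term = 294.717242
  t = 4.0000: term = 372.588169
  t = 4.5000: term = 457.950060
  t = 5.0000: term = 23014.058966
Convexity = (1/P) * sum = 24751.682444 / 1068.439207 = 23.166206

Answer: Convexity = 23.1662


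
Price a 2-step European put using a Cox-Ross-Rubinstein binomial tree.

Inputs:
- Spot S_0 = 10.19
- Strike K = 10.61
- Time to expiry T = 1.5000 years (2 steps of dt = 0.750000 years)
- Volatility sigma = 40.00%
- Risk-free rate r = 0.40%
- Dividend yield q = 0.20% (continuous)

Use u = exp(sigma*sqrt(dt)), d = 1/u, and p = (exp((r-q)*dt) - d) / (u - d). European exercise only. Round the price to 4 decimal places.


Answer: Price = V(0,0) = 2.0696

Derivation:
dt = T/N = 0.750000
u = exp(sigma*sqrt(dt)) = 1.413982; d = 1/u = 0.707222
p = (exp((r-q)*dt) - d) / (u - d) = 0.416377
Discount per step: exp(-r*dt) = 0.997004
Stock lattice S(k, i) with i counting down-moves:
  k=0: S(0,0) = 10.1900
  k=1: S(1,0) = 14.4085; S(1,1) = 7.2066
  k=2: S(2,0) = 20.3733; S(2,1) = 10.1900; S(2,2) = 5.0967
Terminal payoffs V(N, i) = max(K - S_T, 0):
  V(2,0) = 0.000000; V(2,1) = 0.420000; V(2,2) = 5.513334
Backward induction: V(k, i) = exp(-r*dt) * [p * V(k+1, i) + (1-p) * V(k+1, i+1)].
  V(1,0) = exp(-r*dt) * [p*0.000000 + (1-p)*0.420000] = 0.244387
  V(1,1) = exp(-r*dt) * [p*0.420000 + (1-p)*5.513334] = 3.382424
  V(0,0) = exp(-r*dt) * [p*0.244387 + (1-p)*3.382424] = 2.069599


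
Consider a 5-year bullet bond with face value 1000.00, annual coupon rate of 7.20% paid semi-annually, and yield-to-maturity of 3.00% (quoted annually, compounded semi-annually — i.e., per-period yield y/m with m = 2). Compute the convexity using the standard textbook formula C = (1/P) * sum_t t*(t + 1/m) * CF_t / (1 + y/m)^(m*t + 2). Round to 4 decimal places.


Coupon per period c = face * coupon_rate / m = 36.000000
Periods per year m = 2; per-period yield y/m = 0.015000
Number of cashflows N = 10
Cashflows (t years, CF_t, discount factor 1/(1+y/m)^(m*t), PV):
  t = 0.5000: CF_t = 36.000000, DF = 0.985222, PV = 35.467980
  t = 1.0000: CF_t = 36.000000, DF = 0.970662, PV = 34.943823
  t = 1.5000: CF_t = 36.000000, DF = 0.956317, PV = 34.427412
  t = 2.0000: CF_t = 36.000000, DF = 0.942184, PV = 33.918632
  t = 2.5000: CF_t = 36.000000, DF = 0.928260, PV = 33.417372
  t = 3.0000: CF_t = 36.000000, DF = 0.914542, PV = 32.923519
  t = 3.5000: CF_t = 36.000000, DF = 0.901027, PV = 32.436964
  t = 4.0000: CF_t = 36.000000, DF = 0.887711, PV = 31.957600
  t = 4.5000: CF_t = 36.000000, DF = 0.874592, PV = 31.485321
  t = 5.0000: CF_t = 1036.000000, DF = 0.861667, PV = 892.687252
Price P = sum_t PV_t = 1193.665876
Convexity numerator sum_t t*(t + 1/m) * CF_t / (1+y/m)^(m*t + 2):
  t = 0.5000: term = 17.213706
  t = 1.0000: term = 50.877948
  t = 1.5000: term = 100.252115
  t = 2.0000: term = 164.617595
  t = 2.5000: term = 243.277233
  t = 3.0000: term = 335.554805
  t = 3.5000: term = 440.794489
  t = 4.0000: term = 558.360366
  t = 4.5000: term = 687.635919
  t = 5.0000: term = 23828.677650
Convexity = (1/P) * sum = 26427.261826 / 1193.665876 = 22.139581

Answer: Convexity = 22.1396


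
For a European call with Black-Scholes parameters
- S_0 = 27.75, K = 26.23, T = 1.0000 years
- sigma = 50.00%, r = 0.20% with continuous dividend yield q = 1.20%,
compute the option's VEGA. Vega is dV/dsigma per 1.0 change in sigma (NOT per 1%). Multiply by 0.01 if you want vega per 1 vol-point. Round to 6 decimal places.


d1 = 0.3426640926; d2 = -0.1573359074
phi(d1) = 0.3761949171; exp(-qT) = 0.9880717129; exp(-rT) = 0.9980019987
Vega = S * exp(-qT) * phi(d1) * sqrt(T) = 27.7500 * 0.9880717129 * 0.3761949171 * 1.0000000000 = 10.314885

Answer: Vega = 10.314885


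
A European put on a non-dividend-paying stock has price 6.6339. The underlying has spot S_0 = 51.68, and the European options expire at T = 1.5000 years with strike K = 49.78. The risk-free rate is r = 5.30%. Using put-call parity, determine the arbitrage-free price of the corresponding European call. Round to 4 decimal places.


Answer: Call price = 12.3382

Derivation:
Put-call parity: C - P = S_0 * exp(-qT) - K * exp(-rT).
S_0 * exp(-qT) = 51.6800 * 1.00000000 = 51.68000000
K * exp(-rT) = 49.7800 * 0.92357802 = 45.97571383
C = P + S*exp(-qT) - K*exp(-rT)
C = 6.6339 + 51.68000000 - 45.97571383 = 12.3382


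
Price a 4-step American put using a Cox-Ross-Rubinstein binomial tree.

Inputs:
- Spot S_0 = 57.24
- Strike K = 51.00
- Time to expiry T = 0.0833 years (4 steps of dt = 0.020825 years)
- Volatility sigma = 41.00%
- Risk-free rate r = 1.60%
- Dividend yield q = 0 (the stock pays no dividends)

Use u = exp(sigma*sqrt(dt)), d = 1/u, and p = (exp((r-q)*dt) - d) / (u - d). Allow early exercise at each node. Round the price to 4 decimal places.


Answer: Price = V(0,0) = 0.4405

Derivation:
dt = T/N = 0.020825
u = exp(sigma*sqrt(dt)) = 1.060952; d = 1/u = 0.942550
p = (exp((r-q)*dt) - d) / (u - d) = 0.488027
Discount per step: exp(-r*dt) = 0.999667
Stock lattice S(k, i) with i counting down-moves:
  k=0: S(0,0) = 57.2400
  k=1: S(1,0) = 60.7289; S(1,1) = 53.9515
  k=2: S(2,0) = 64.4304; S(2,1) = 57.2400; S(2,2) = 50.8520
  k=3: S(3,0) = 68.3576; S(3,1) = 60.7289; S(3,2) = 53.9515; S(3,3) = 47.9306
  k=4: S(4,0) = 72.5241; S(4,1) = 64.4304; S(4,2) = 57.2400; S(4,3) = 50.8520; S(4,4) = 45.1769
Terminal payoffs V(N, i) = max(K - S_T, 0):
  V(4,0) = 0.000000; V(4,1) = 0.000000; V(4,2) = 0.000000; V(4,3) = 0.147981; V(4,4) = 5.823064
Backward induction: V(k, i) = exp(-r*dt) * [p * V(k+1, i) + (1-p) * V(k+1, i+1)]; then take max(V_cont, immediate exercise) for American.
  V(3,0) = exp(-r*dt) * [p*0.000000 + (1-p)*0.000000] = 0.000000; exercise = 0.000000; V(3,0) = max -> 0.000000
  V(3,1) = exp(-r*dt) * [p*0.000000 + (1-p)*0.000000] = 0.000000; exercise = 0.000000; V(3,1) = max -> 0.000000
  V(3,2) = exp(-r*dt) * [p*0.000000 + (1-p)*0.147981] = 0.075737; exercise = 0.000000; V(3,2) = max -> 0.075737
  V(3,3) = exp(-r*dt) * [p*0.147981 + (1-p)*5.823064] = 3.052452; exercise = 3.069442; V(3,3) = max -> 3.069442
  V(2,0) = exp(-r*dt) * [p*0.000000 + (1-p)*0.000000] = 0.000000; exercise = 0.000000; V(2,0) = max -> 0.000000
  V(2,1) = exp(-r*dt) * [p*0.000000 + (1-p)*0.075737] = 0.038762; exercise = 0.000000; V(2,1) = max -> 0.038762
  V(2,2) = exp(-r*dt) * [p*0.075737 + (1-p)*3.069442] = 1.607896; exercise = 0.147981; V(2,2) = max -> 1.607896
  V(1,0) = exp(-r*dt) * [p*0.000000 + (1-p)*0.038762] = 0.019839; exercise = 0.000000; V(1,0) = max -> 0.019839
  V(1,1) = exp(-r*dt) * [p*0.038762 + (1-p)*1.607896] = 0.841836; exercise = 0.000000; V(1,1) = max -> 0.841836
  V(0,0) = exp(-r*dt) * [p*0.019839 + (1-p)*0.841836] = 0.440532; exercise = 0.000000; V(0,0) = max -> 0.440532


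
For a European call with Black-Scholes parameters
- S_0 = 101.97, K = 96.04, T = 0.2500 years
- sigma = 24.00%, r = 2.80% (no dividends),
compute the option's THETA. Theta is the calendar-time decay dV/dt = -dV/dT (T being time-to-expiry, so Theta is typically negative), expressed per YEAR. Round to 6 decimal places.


d1 = 0.6176156752; d2 = 0.4976156752
phi(d1) = 0.3296700101; exp(-qT) = 1.0000000000; exp(-rT) = 0.9930244429
Theta = -S*exp(-qT)*phi(d1)*sigma/(2*sqrt(T)) - r*K*exp(-rT)*N(d2) + q*S*exp(-qT)*N(d1)
N(d1) = 0.7315856454; N(d2) = 0.6906225234; sqrt(T) = 0.5000000000
Term 1 = -101.9700 * 1.0000000000 * 0.3296700101 * 0.2400 / (2 * 0.5000000000) = -8.0679482232
Term 2 = -0.0280 * 96.0400 * 0.9930244429 * 0.6906225234 = -1.8442120668
Term 3 = 0 (no dividend yield, q = 0)
Theta = -8.0679482232 + (-1.8442120668) + (0.0000000000) = -9.912160

Answer: Theta = -9.912160


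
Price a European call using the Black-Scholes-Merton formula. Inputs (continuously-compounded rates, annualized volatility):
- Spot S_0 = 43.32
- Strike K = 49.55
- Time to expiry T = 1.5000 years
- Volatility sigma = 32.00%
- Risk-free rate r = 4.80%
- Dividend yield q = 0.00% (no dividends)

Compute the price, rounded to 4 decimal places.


d1 = (ln(S/K) + (r - q + 0.5*sigma^2) * T) / (sigma * sqrt(T)) = 0.03682441
d2 = d1 - sigma * sqrt(T) = -0.35509395
exp(-rT) = 0.93053090; exp(-qT) = 1.00000000
C = S_0 * exp(-qT) * N(d1) - K * exp(-rT) * N(d2)
N(d1) = 0.51468749; N(d2) = 0.36125960
C = 43.3200 * 1.00000000 * 0.51468749 - 49.5500 * 0.93053090 * 0.36125960 = 5.6394

Answer: Price = 5.6394
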